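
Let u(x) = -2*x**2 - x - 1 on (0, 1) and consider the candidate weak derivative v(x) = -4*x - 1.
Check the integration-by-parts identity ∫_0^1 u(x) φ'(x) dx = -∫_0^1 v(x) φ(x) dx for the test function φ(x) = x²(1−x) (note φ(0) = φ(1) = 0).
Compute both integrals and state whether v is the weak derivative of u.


LHS = 17/60, RHS = 17/60. Yes, v = u' weakly.

u(x) = -2*x**2 - x - 1, classical derivative u'(x) = -4*x - 1.
φ(x) = x²(1−x), so φ'(x) = x*(2 - 3*x).
Note φ(0) = φ(1) = 0, so the boundary term u·φ vanishes.
LHS = ∫_0^1 u(x) φ'(x) dx = ∫_0^1 (6*x^4 - x^3 + x^2 - 2*x) dx. Term by term:
  ∫_0^1 6*x^4 dx = 6/5;  ∫_0^1 -x^3 dx = -1/4;  ∫_0^1 x^2 dx = 1/3;
  ∫_0^1 -2*x dx = -1.
Sum: 6/5 − 1/4 + 1/3 − 1 = 17/60.
So LHS = 17/60.
∫_0^1 v(x) φ(x) dx = ∫_0^1 (4*x^4 - 3*x^3 - x^2) dx. Term by term:
  ∫_0^1 4*x^4 dx = 4/5;  ∫_0^1 -3*x^3 dx = -3/4;  ∫_0^1 -x^2 dx = -1/3.
Sum: 4/5 − 3/4 − 1/3 = -17/60.
So RHS = -∫_0^1 v(x) φ(x) dx = 17/60.
LHS = RHS, so the identity holds for this test φ.
Moreover u is smooth here and v(x) = u'(x) = -4*x - 1 pointwise, so the identity holds for every test function. Hence v is the weak derivative of u.


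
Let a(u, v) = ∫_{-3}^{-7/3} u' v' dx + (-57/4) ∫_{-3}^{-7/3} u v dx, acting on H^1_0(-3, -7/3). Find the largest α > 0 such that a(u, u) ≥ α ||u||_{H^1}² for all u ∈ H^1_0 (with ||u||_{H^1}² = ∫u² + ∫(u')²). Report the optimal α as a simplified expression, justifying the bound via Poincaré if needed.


α = 3*(-19 + 3*π^2)/(4 + 9*π^2)

Coercivity of a(·,·) on H^1_0(-3, -7/3) means a(u, u) ≥ α ||u||_{H^1}² for every u ∈ H^1_0.
The interval has length L = 2/3, and Poincaré/coercivity depend only on L. Here a(u, u) = ∫(u')² + (-57/4)·∫u².
Here c = -57/4 < 0 with |c| < (π/L)² = 9*π^2/4, so coercivity still holds. The condition a(u,u) ≥ α||u||_{H^1}² reads (1−α)∫(u')² ≥ (α−c)∫u². Any admissible α is ≤ 1 (rapidly oscillating u have ∫u²/∫(u')² → 0), and α = 1 would force 0 ≥ (1−c)∫u², impossible since c < 1; so 1−α > 0. By the sharp Poincaré inequality on H^1_0 of an interval of length L, ∫(u')² ≥ (π/L)²∫u² with equality for the first sine mode sin(π(x−x₀)/L) (x₀ the left endpoint), so the inequality holds for all u iff (1−α)(π/L)² ≥ α − c, i.e. α ≤ ((π/L)² + c)/((π/L)² + 1) = (1 + c(L/π)²)/(1 + (L/π)²). (Direct route, valid since c ≤ 0: Poincaré gives c∫u² ≥ c(L/π)²∫(u')², so a(u,u) ≥ (1 + c(L/π)²)∫(u')², while ||u||_{H^1}² ≤ (1 + (L/π)²)∫(u')²; dividing yields the same α.) With (π/L)² = 9*π^2/4 and c = -57/4, the largest admissible constant is α = ((π/L)² + c)/((π/L)² + 1).
Simplifying, α = 3*(-19 + 3*π^2)/(4 + 9*π^2).


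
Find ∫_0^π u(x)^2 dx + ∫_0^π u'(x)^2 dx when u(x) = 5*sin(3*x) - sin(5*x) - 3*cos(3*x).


||u||_{H^1(0,π)}^2 = 183*π

u'(x) = 9*sin(3*x) + 15*cos(3*x) - 5*cos(5*x).
Expand u² and (u')² and integrate term by term on (0, π), using: for integers n ≥ 1, ∫_0^π sin²(nx) dx = ∫_0^π cos²(nx) dx = π/2; for n ≠ n', ∫_0^π sin(nx)sin(n'x) dx = ∫_0^π cos(nx)cos(n'x) dx = 0; and by product-to-sum, ∫_0^π sin(nx)cos(n'x) dx = ½∫_0^π [sin((n+n')x) + sin((n−n')x)] dx, which is 0 when n+n' is even and 2n/(n²−n'²) when n+n' is odd (it need not vanish on (0, π)).
  u² squared terms: (-1)²·∫sin(5x)² dx = 1·π/2 = π/2;  (-3)²·∫cos(3x)² dx = 9·π/2 = 9*π/2;  (5)²·∫sin(3x)² dx = 25·π/2 = 25*π/2.
  u² cross terms: 2·(-1)·(-3)·∫sin(5x)·cos(3x) dx = 6·(0) = 0;  2·(-1)·(5)·∫sin(5x)·sin(3x) dx = -10·(0) = 0;  2·(-3)·(5)·∫cos(3x)·sin(3x) dx = -30·(0) = 0.
  So ∫_0^π u² dx = π/2 + 9*π/2 + 25*π/2 + 0 + 0 + 0 = 35*π/2.
  (u')² squared terms: (-5)²·∫cos(5x)² dx = 25·π/2 = 25*π/2;  (9)²·∫sin(3x)² dx = 81·π/2 = 81*π/2;  (15)²·∫cos(3x)² dx = 225·π/2 = 225*π/2.
  (u')² cross terms: 2·(-5)·(9)·∫cos(5x)·sin(3x) dx = -90·(0) = 0;  2·(-5)·(15)·∫cos(5x)·cos(3x) dx = -150·(0) = 0;  2·(9)·(15)·∫sin(3x)·cos(3x) dx = 270·(0) = 0.
  So ∫_0^π (u')² dx = 25*π/2 + 81*π/2 + 225*π/2 + 0 + 0 + 0 = 331*π/2.
||u||_{H^1}^2 = (35*π/2) + (331*π/2) = 183*π.


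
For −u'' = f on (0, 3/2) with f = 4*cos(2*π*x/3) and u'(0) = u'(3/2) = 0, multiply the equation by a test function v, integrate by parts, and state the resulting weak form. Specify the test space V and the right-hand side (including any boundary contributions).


V = H^1(0, 3/2) (no boundary constraint on v; u is determined up to an additive constant); weak form: ∫_0^3/2 u'v' dx = ∫_0^3/2 (4*cos(2*π*x/3)) v dx for all v ∈ V.

Multiply both sides by a test function v and integrate from 0 to 3/2:
  ∫_0^3/2 −u''(x) v(x) dx = ∫_0^3/2 f(x) v(x) dx.
Integrate the LHS by parts once:
  ∫_0^3/2 −u'' v dx = −[u'(x) v(x)]_0^3/2 + ∫_0^3/2 u'(x) v'(x) dx.
Thus ∫_0^3/2 u'(x) v'(x) dx = ∫_0^3/2 f(x) v(x) dx + [u'(x) v(x)]_0^3/2.
Choose V so that boundary terms are either known or forced to vanish.
u has homogeneous Neumann: u'(0) = u'(3/2) = 0. So [u' v]_0^3/2 = 0·v(3/2) − 0·v(0) = 0 for any v; take V = H^1(0, 3/2).
Weak formulation: find u (satisfying any essential BC) such that ∫_0^3/2 u'(x) v'(x) dx = ∫_0^3/2 f v dx for all v ∈ V (homogeneous Neumann, so boundary terms vanish).
Substituting f(x) = 4*cos(2*π*x/3), the right-hand side is ∫_0^3/2 (4*cos(2*π*x/3)) v dx.
Compatibility check (pure Neumann): taking v ≡ 1 ∈ V gives 0 = ∫_0^3/2 f dx + (0) − (0), i.e. ∫_0^3/2 f dx must equal u'(0) − u'(3/2) = 0. Indeed ∫_0^3/2 (4*cos(2*π*x/3)) dx = 0, so the data are compatible. The solution is then unique only up to an additive constant (fix it e.g. by requiring ∫_0^3/2 u dx = 0).


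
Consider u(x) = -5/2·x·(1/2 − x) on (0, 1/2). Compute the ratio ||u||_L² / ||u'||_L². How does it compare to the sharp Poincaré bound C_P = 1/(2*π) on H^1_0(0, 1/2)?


||u||_L² / ||u'||_L² = sqrt(10)/20 < C_P = 1/(2*π).

u(x) = -5/2·x·(1/2 − x), so u'(x) = 5*x - 5/4.
u(x) = -5/2·x·(1/2 − x) vanishes at x = 0 and x = 1/2, so u ∈ H^1_0(0, 1/2). Differentiate via the product rule and integrate the resulting polynomials term by term.
  ∫_0^1/2 u² dx = ∫_0^1/2 (25*x^4/4 - 25*x^3/4 + 25*x^2/16) dx. Term by term:
    ∫_0^1/2 25*x^4/4 dx = 5/128;  ∫_0^1/2 -25*x^3/4 dx = -25/256;  ∫_0^1/2 25*x^2/16 dx = 25/384.
  Sum: 5/128 − 25/256 + 25/384 = 5/768.
  ∫_0^1/2 (u')² dx = ∫_0^1/2 (25*x^2 - 25*x/2 + 25/16) dx. Term by term:
    ∫_0^1/2 25*x^2 dx = 25/24;  ∫_0^1/2 -25*x/2 dx = -25/16;  ∫_0^1/2 25/16 dx = 25/32.
  Sum: 25/24 − 25/16 + 25/32 = 25/96.
∫_0^1/2 u² dx = 5/768, so ||u||_L² = sqrt(15)/48.
∫_0^1/2 (u')² dx = 25/96, so ||u'||_L² = 5*sqrt(6)/24.
Ratio ||u||_L² / ||u'||_L² = sqrt(10)/20.
Sharp Poincaré constant on H^1_0(0, 1/2) is C_P = L/π = 1/(2*π), achieved by sin(2*π·x).
A polynomial bump cannot attain the sharp Poincaré constant (only the first sine eigenfunction does), so the ratio is strictly less than C_P, consistent with ||u||_L² ≤ C_P ||u'||_L².


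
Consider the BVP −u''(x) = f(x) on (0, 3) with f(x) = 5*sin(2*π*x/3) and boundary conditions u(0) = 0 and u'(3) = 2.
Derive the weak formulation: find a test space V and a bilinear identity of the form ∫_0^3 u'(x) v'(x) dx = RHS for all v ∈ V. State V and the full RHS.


V = {v ∈ H^1(0, 3) : v(0) = 0} (test functions vanish at x = 0 where u is specified); weak form: ∫_0^3 u'v' dx = ∫_0^3 (5*sin(2*π*x/3)) v dx + 2·v(3) for all v ∈ V.

Multiply both sides by a test function v and integrate from 0 to 3:
  ∫_0^3 −u''(x) v(x) dx = ∫_0^3 f(x) v(x) dx.
Integrate the LHS by parts once:
  ∫_0^3 −u'' v dx = −[u'(x) v(x)]_0^3 + ∫_0^3 u'(x) v'(x) dx.
Thus ∫_0^3 u'(x) v'(x) dx = ∫_0^3 f(x) v(x) dx + [u'(x) v(x)]_0^3.
Choose V so that boundary terms are either known or forced to vanish.
Mixed BC: u(0) = 0 (Dirichlet) and u'(3) = 2 (Neumann). Define V = {v ∈ H^1(0, 3) : v(0) = 0}. Then [u' v]_0^3 = u'(3)·v(3) − u'(0)·0 = 2·v(3).
Weak formulation: find u (satisfying any essential BC) such that ∫_0^3 u'(x) v'(x) dx = ∫_0^3 f v dx + 2·v(3) for all v ∈ V (Dirichlet at 0 absorbed into V; Neumann datum at x = 3 contributes the boundary term).
Substituting f(x) = 5*sin(2*π*x/3), the right-hand side is ∫_0^3 (5*sin(2*π*x/3)) v dx + 2·v(3).


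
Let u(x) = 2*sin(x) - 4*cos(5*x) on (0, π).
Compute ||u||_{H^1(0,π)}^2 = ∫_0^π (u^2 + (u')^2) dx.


||u||_{H^1(0,π)}^2 = 212*π

u'(x) = 20*sin(5*x) + 2*cos(x).
Expand u² and (u')² and integrate term by term on (0, π), using: for integers n ≥ 1, ∫_0^π sin²(nx) dx = ∫_0^π cos²(nx) dx = π/2; for n ≠ n', ∫_0^π sin(nx)sin(n'x) dx = ∫_0^π cos(nx)cos(n'x) dx = 0; and by product-to-sum, ∫_0^π sin(nx)cos(n'x) dx = ½∫_0^π [sin((n+n')x) + sin((n−n')x)] dx, which is 0 when n+n' is even and 2n/(n²−n'²) when n+n' is odd (it need not vanish on (0, π)).
  u² squared terms: (-4)²·∫cos(5x)² dx = 16·π/2 = 8*π;  (2)²·∫sin(x)² dx = 4·π/2 = 2*π.
  u² cross terms: 2·(-4)·(2)·∫cos(5x)·sin(x) dx = -16·(0) = 0.
  So ∫_0^π u² dx = 8*π + 2*π + 0 = 10*π.
  (u')² squared terms: (2)²·∫cos(x)² dx = 4·π/2 = 2*π;  (20)²·∫sin(5x)² dx = 400·π/2 = 200*π.
  (u')² cross terms: 2·(2)·(20)·∫cos(x)·sin(5x) dx = 80·(0) = 0.
  So ∫_0^π (u')² dx = 2*π + 200*π + 0 = 202*π.
||u||_{H^1}^2 = (10*π) + (202*π) = 212*π.


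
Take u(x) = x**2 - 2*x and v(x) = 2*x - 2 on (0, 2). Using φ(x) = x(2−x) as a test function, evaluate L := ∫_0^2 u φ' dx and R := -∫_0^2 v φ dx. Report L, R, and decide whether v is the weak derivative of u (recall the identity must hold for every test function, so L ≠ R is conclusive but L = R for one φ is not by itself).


LHS = 0, RHS = 0. Yes, v = u' weakly.

u(x) = x**2 - 2*x, classical derivative u'(x) = 2*x - 2.
φ(x) = x(2−x), so φ'(x) = 2 - 2*x.
Note φ(0) = φ(2) = 0, so the boundary term u·φ vanishes.
LHS = ∫_0^2 u(x) φ'(x) dx = ∫_0^2 (-2*x^3 + 6*x^2 - 4*x) dx. Term by term:
  ∫_0^2 -2*x^3 dx = -8;  ∫_0^2 6*x^2 dx = 16;  ∫_0^2 -4*x dx = -8.
Sum: -8 + 16 − 8 = 0.
So LHS = 0.
∫_0^2 v(x) φ(x) dx = ∫_0^2 (-2*x^3 + 6*x^2 - 4*x) dx. Term by term:
  ∫_0^2 -2*x^3 dx = -8;  ∫_0^2 6*x^2 dx = 16;  ∫_0^2 -4*x dx = -8.
Sum: -8 + 16 − 8 = 0.
So RHS = -∫_0^2 v(x) φ(x) dx = 0.
LHS = RHS, so the identity holds for this test φ.
Moreover u is smooth here and v(x) = u'(x) = 2*x - 2 pointwise, so the identity holds for every test function. Hence v is the weak derivative of u.


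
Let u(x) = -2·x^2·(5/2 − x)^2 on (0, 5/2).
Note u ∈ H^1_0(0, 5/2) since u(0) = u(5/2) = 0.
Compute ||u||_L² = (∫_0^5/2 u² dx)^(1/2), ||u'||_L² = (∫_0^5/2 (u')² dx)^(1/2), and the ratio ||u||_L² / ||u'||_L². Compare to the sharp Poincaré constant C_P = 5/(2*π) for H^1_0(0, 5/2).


||u||_L² / ||u'||_L² = 5*sqrt(3)/12 < C_P = 5/(2*π).

u(x) = -2·x^2·(5/2 − x)^2, so u'(x) = x*(-8*x^2 + 30*x - 25).
u(x) = -2·x^2·(5/2 − x)^2 vanishes at x = 0 and x = 5/2, so u ∈ H^1_0(0, 5/2). Differentiate via the product rule and integrate the resulting polynomials term by term.
  ∫_0^5/2 u² dx = ∫_0^5/2 (4*x^8 - 40*x^7 + 150*x^6 - 250*x^5 + 625*x^4/4) dx. Term by term:
    ∫_0^5/2 4*x^8 dx = 1953125/1152;  ∫_0^5/2 -40*x^7 dx = -1953125/256;  ∫_0^5/2 150*x^6 dx = 5859375/448;
    ∫_0^5/2 -250*x^5 dx = -1953125/192;  ∫_0^5/2 625*x^4/4 dx = 390625/128.
  Sum: 1953125/1152 − 1953125/256 + 5859375/448 − 1953125/192 + 390625/128 = 390625/16128.
  ∫_0^5/2 (u')² dx = ∫_0^5/2 (64*x^6 - 480*x^5 + 1300*x^4 - 1500*x^3 + 625*x^2) dx. Term by term:
    ∫_0^5/2 64*x^6 dx = 78125/14;  ∫_0^5/2 -480*x^5 dx = -78125/4;  ∫_0^5/2 1300*x^4 dx = 203125/8;
    ∫_0^5/2 -1500*x^3 dx = -234375/16;  ∫_0^5/2 625*x^2 dx = 78125/24.
  Sum: 78125/14 − 78125/4 + 203125/8 − 234375/16 + 78125/24 = 15625/336.
∫_0^5/2 u² dx = 390625/16128, so ||u||_L² = 625*sqrt(7)/336.
∫_0^5/2 (u')² dx = 15625/336, so ||u'||_L² = 125*sqrt(21)/84.
Ratio ||u||_L² / ||u'||_L² = 5*sqrt(3)/12.
Sharp Poincaré constant on H^1_0(0, 5/2) is C_P = L/π = 5/(2*π), achieved by sin(2*π/5·x).
A polynomial bump cannot attain the sharp Poincaré constant (only the first sine eigenfunction does), so the ratio is strictly less than C_P, consistent with ||u||_L² ≤ C_P ||u'||_L².


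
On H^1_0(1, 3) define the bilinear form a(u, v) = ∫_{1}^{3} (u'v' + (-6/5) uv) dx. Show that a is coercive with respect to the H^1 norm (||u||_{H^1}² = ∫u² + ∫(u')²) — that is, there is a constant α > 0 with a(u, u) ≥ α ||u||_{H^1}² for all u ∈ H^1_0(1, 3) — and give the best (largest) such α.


α = (-24/5 + π^2)/(4 + π^2)

Coercivity of a(·,·) on H^1_0(1, 3) means a(u, u) ≥ α ||u||_{H^1}² for every u ∈ H^1_0.
The interval has length L = 2, and Poincaré/coercivity depend only on L. Here a(u, u) = ∫(u')² + (-6/5)·∫u².
Here c = -6/5 < 0 with |c| < (π/L)² = π^2/4, so coercivity still holds. The condition a(u,u) ≥ α||u||_{H^1}² reads (1−α)∫(u')² ≥ (α−c)∫u². Any admissible α is ≤ 1 (rapidly oscillating u have ∫u²/∫(u')² → 0), and α = 1 would force 0 ≥ (1−c)∫u², impossible since c < 1; so 1−α > 0. By the sharp Poincaré inequality on H^1_0 of an interval of length L, ∫(u')² ≥ (π/L)²∫u² with equality for the first sine mode sin(π(x−x₀)/L) (x₀ the left endpoint), so the inequality holds for all u iff (1−α)(π/L)² ≥ α − c, i.e. α ≤ ((π/L)² + c)/((π/L)² + 1) = (1 + c(L/π)²)/(1 + (L/π)²). (Direct route, valid since c ≤ 0: Poincaré gives c∫u² ≥ c(L/π)²∫(u')², so a(u,u) ≥ (1 + c(L/π)²)∫(u')², while ||u||_{H^1}² ≤ (1 + (L/π)²)∫(u')²; dividing yields the same α.) With (π/L)² = π^2/4 and c = -6/5, the largest admissible constant is α = ((π/L)² + c)/((π/L)² + 1).
Simplifying, α = (-24/5 + π^2)/(4 + π^2).


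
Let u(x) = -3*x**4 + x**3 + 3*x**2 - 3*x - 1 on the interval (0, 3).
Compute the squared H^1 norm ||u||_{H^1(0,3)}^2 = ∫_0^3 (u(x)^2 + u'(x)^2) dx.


||u||_{H^1}^2 = 6209151/140

The H^1 norm (squared) on an interval (0, L) is
  ||u||_{H^1}^2 = ∫_0^L u(x)^2 dx + ∫_0^L u'(x)^2 dx.
Compute u'(x) = -12*x**3 + 3*x**2 + 6*x - 3.
Then u(x)^2 = 9*x**8 - 6*x**7 - 17*x**6 + 24*x**5 + 9*x**4 - 20*x**3 + 3*x**2 + 6*x + 1 and u'(x)^2 = 144*x**6 - 72*x**5 - 135*x**4 + 108*x**3 + 18*x**2 - 36*x + 9.
Integrate each monomial from 0 to 3 using ∫_0^3 c·x^n dx = c·3^(n+1)/(n+1):
  ∫_0^3 u(x)^2 dx = ∫_0^3 (9*x^8 - 6*x^7 - 17*x^6 + 24*x^5 + 9*x^4 - 20*x^3 + 3*x^2 + 6*x + 1) dx. Term by term:
    ∫_0^3 9*x^8 dx = 19683;  ∫_0^3 -6*x^7 dx = -19683/4;  ∫_0^3 -17*x^6 dx = -37179/7;
    ∫_0^3 24*x^5 dx = 2916;  ∫_0^3 9*x^4 dx = 2187/5;  ∫_0^3 -20*x^3 dx = -405;
    ∫_0^3 3*x^2 dx = 27;  ∫_0^3 6*x dx = 27;  ∫_0^3 1 dx = 3.
  Sum: 19683 − 19683/4 − 37179/7 + 2916 + 2187/5 − 405 + 27 + 27 + 3 = 1743891/140.
  ∫_0^3 u'(x)^2 dx = ∫_0^3 (144*x^6 - 72*x^5 - 135*x^4 + 108*x^3 + 18*x^2 - 36*x + 9) dx. Term by term:
    ∫_0^3 144*x^6 dx = 314928/7;  ∫_0^3 -72*x^5 dx = -8748;  ∫_0^3 -135*x^4 dx = -6561;
    ∫_0^3 108*x^3 dx = 2187;  ∫_0^3 18*x^2 dx = 162;  ∫_0^3 -36*x dx = -162;
    ∫_0^3 9 dx = 27.
  Sum: 314928/7 − 8748 − 6561 + 2187 + 162 − 162 + 27 = 223263/7.
Adding: ||u||_{H^1}^2 = 1743891/140 + 223263/7 = 6209151/140.


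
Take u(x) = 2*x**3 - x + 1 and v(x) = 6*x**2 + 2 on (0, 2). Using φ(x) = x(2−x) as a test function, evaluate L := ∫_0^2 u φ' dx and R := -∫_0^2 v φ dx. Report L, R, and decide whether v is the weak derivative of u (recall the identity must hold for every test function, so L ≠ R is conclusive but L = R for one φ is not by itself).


LHS = -124/15, RHS = -184/15. No, v is not the weak derivative of u.

u(x) = 2*x**3 - x + 1, classical derivative u'(x) = 6*x**2 - 1.
φ(x) = x(2−x), so φ'(x) = 2 - 2*x.
Note φ(0) = φ(2) = 0, so the boundary term u·φ vanishes.
LHS = ∫_0^2 u(x) φ'(x) dx = ∫_0^2 (-4*x^4 + 4*x^3 + 2*x^2 - 4*x + 2) dx. Term by term:
  ∫_0^2 -4*x^4 dx = -128/5;  ∫_0^2 4*x^3 dx = 16;  ∫_0^2 2*x^2 dx = 16/3;
  ∫_0^2 -4*x dx = -8;  ∫_0^2 2 dx = 4.
Sum: -128/5 + 16 + 16/3 − 8 + 4 = -124/15.
So LHS = -124/15.
∫_0^2 v(x) φ(x) dx = ∫_0^2 (-6*x^4 + 12*x^3 - 2*x^2 + 4*x) dx. Term by term:
  ∫_0^2 -6*x^4 dx = -192/5;  ∫_0^2 12*x^3 dx = 48;  ∫_0^2 -2*x^2 dx = -16/3;
  ∫_0^2 4*x dx = 8.
Sum: -192/5 + 48 − 16/3 + 8 = 184/15.
So RHS = -∫_0^2 v(x) φ(x) dx = -184/15.
LHS − RHS = 4 ≠ 0, so the identity fails.
(For a valid weak derivative the identity must hold for EVERY test function, in particular this one. The failure shows v is NOT the weak derivative of u.)
Correct weak derivative would be u'(x) = 6*x**2 - 1.


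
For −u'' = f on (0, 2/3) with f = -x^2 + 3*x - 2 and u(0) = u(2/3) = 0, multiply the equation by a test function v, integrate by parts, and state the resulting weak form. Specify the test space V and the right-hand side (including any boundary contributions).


V = H^1_0(0, 2/3) (so v(0) = v(2/3) = 0); weak form: ∫_0^2/3 u'v' dx = ∫_0^2/3 (-x^2 + 3*x - 2) v dx for all v ∈ V.

Multiply both sides by a test function v and integrate from 0 to 2/3:
  ∫_0^2/3 −u''(x) v(x) dx = ∫_0^2/3 f(x) v(x) dx.
Integrate the LHS by parts once:
  ∫_0^2/3 −u'' v dx = −[u'(x) v(x)]_0^2/3 + ∫_0^2/3 u'(x) v'(x) dx.
Thus ∫_0^2/3 u'(x) v'(x) dx = ∫_0^2/3 f(x) v(x) dx + [u'(x) v(x)]_0^2/3.
Choose V so that boundary terms are either known or forced to vanish.
u is Dirichlet: u(0) = u(2/3) = 0. Let V = H^1_0(0, 2/3); then v(0) = v(2/3) = 0, and [u' v]_0^2/3 = 0.
Weak formulation: find u (satisfying any essential BC) such that ∫_0^2/3 u'(x) v'(x) dx = ∫_0^2/3 f v dx for all v ∈ V.
Substituting f(x) = -x^2 + 3*x - 2, the right-hand side is ∫_0^2/3 (-x^2 + 3*x - 2) v dx.


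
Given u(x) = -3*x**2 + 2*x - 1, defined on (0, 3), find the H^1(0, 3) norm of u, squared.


||u||_{H^1}^2 = 2487/5

The H^1 norm (squared) on an interval (0, L) is
  ||u||_{H^1}^2 = ∫_0^L u(x)^2 dx + ∫_0^L u'(x)^2 dx.
Compute u'(x) = 2 - 6*x.
Then u(x)^2 = 9*x**4 - 12*x**3 + 10*x**2 - 4*x + 1 and u'(x)^2 = 36*x**2 - 24*x + 4.
Integrate each monomial from 0 to 3 using ∫_0^3 c·x^n dx = c·3^(n+1)/(n+1):
  ∫_0^3 u(x)^2 dx = ∫_0^3 (9*x^4 - 12*x^3 + 10*x^2 - 4*x + 1) dx. Term by term:
    ∫_0^3 9*x^4 dx = 2187/5;  ∫_0^3 -12*x^3 dx = -243;  ∫_0^3 10*x^2 dx = 90;
    ∫_0^3 -4*x dx = -18;  ∫_0^3 1 dx = 3.
  Sum: 2187/5 − 243 + 90 − 18 + 3 = 1347/5.
  ∫_0^3 u'(x)^2 dx = ∫_0^3 (36*x^2 - 24*x + 4) dx. Term by term:
    ∫_0^3 36*x^2 dx = 324;  ∫_0^3 -24*x dx = -108;  ∫_0^3 4 dx = 12.
  Sum: 324 − 108 + 12 = 228.
Adding: ||u||_{H^1}^2 = 1347/5 + 228 = 2487/5.


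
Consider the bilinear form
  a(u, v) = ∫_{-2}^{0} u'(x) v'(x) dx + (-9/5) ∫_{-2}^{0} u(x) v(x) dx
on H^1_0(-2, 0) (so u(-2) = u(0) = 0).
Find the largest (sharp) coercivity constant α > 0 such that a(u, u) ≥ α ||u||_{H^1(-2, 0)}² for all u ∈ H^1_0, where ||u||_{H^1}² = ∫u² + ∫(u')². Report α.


α = (-36/5 + π^2)/(4 + π^2)

Coercivity of a(·,·) on H^1_0(-2, 0) means a(u, u) ≥ α ||u||_{H^1}² for every u ∈ H^1_0.
The interval has length L = 2, and Poincaré/coercivity depend only on L. Here a(u, u) = ∫(u')² + (-9/5)·∫u².
Here c = -9/5 < 0 with |c| < (π/L)² = π^2/4, so coercivity still holds. The condition a(u,u) ≥ α||u||_{H^1}² reads (1−α)∫(u')² ≥ (α−c)∫u². Any admissible α is ≤ 1 (rapidly oscillating u have ∫u²/∫(u')² → 0), and α = 1 would force 0 ≥ (1−c)∫u², impossible since c < 1; so 1−α > 0. By the sharp Poincaré inequality on H^1_0 of an interval of length L, ∫(u')² ≥ (π/L)²∫u² with equality for the first sine mode sin(π(x−x₀)/L) (x₀ the left endpoint), so the inequality holds for all u iff (1−α)(π/L)² ≥ α − c, i.e. α ≤ ((π/L)² + c)/((π/L)² + 1) = (1 + c(L/π)²)/(1 + (L/π)²). (Direct route, valid since c ≤ 0: Poincaré gives c∫u² ≥ c(L/π)²∫(u')², so a(u,u) ≥ (1 + c(L/π)²)∫(u')², while ||u||_{H^1}² ≤ (1 + (L/π)²)∫(u')²; dividing yields the same α.) With (π/L)² = π^2/4 and c = -9/5, the largest admissible constant is α = ((π/L)² + c)/((π/L)² + 1).
Simplifying, α = (-36/5 + π^2)/(4 + π^2).


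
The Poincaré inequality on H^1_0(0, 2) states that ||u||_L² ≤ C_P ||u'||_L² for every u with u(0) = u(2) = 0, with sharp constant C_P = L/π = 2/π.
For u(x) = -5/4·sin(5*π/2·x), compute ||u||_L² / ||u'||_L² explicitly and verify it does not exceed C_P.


||u||_L² / ||u'||_L² = 2/(5*π) < C_P = 2/π.

u(x) = -5/4·sin(5*π/2·x), so u'(x) = -25*π*cos(5*π*x/2)/8.
Writing u(x) = A·sin(kπx/L) with A = -5/4 and k = 5, use ∫_0^L sin²(kπx/L) dx = L/2 and ∫_0^L cos²(kπx/L) dx = L/2.
u² = 25/16·sin²(5*π/2·x) and (u')² = 625*π^2/64·cos²(5*π/2·x), and each of sin², cos² integrates to L/2 = 1 over (0, 2).
∫_0^2 u² dx = 25/16, so ||u||_L² = 5/4.
∫_0^2 (u')² dx = 625*π^2/64, so ||u'||_L² = 25*π/8.
Ratio ||u||_L² / ||u'||_L² = 2/(5*π).
Sharp Poincaré constant on H^1_0(0, 2) is C_P = L/π = 2/π, achieved by sin(π/2·x).
This is the k = 5 harmonic; the ratio L/(kπ) is strictly less than C_P = L/π, consistent with the sharp inequality ||u||_L² ≤ C_P ||u'||_L².


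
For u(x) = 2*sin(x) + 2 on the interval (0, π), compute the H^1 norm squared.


||u||_{H^1(0,π)}^2 = 16 + 8*π

u'(x) = 2*cos(x).
Expand u² and (u')² and integrate term by term on (0, π), using: for integers n ≥ 1, ∫_0^π sin²(nx) dx = ∫_0^π cos²(nx) dx = π/2; for n ≠ n', ∫_0^π sin(nx)sin(n'x) dx = ∫_0^π cos(nx)cos(n'x) dx = 0; and by product-to-sum, ∫_0^π sin(nx)cos(n'x) dx = ½∫_0^π [sin((n+n')x) + sin((n−n')x)] dx, which is 0 when n+n' is even and 2n/(n²−n'²) when n+n' is odd (it need not vanish on (0, π)). For the constant mode: ∫_0^π 1 dx = π, ∫_0^π cos(nx) dx = 0, ∫_0^π sin(nx) dx = (1−(−1)^n)/n.
  u² squared terms: (2)²·∫1 dx = 4·π = 4*π;  (2)²·∫sin(x)² dx = 4·π/2 = 2*π.
  u² cross terms: 2·(2)·(2)·∫1·sin(x) dx = 8·(2) = 16.
  So ∫_0^π u² dx = 4*π + 2*π + 16 = 16 + 6*π.
  (u')² squared terms: (2)²·∫cos(x)² dx = 4·π/2 = 2*π.
  So ∫_0^π (u')² dx = 2*π.
||u||_{H^1}^2 = (16 + 6*π) + (2*π) = 16 + 8*π.


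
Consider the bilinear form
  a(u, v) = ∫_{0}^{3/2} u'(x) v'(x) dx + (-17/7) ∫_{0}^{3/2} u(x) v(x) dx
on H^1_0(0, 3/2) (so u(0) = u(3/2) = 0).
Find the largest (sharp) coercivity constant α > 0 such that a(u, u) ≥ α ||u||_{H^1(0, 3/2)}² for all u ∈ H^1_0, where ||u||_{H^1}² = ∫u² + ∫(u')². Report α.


α = (-153 + 28*π^2)/(7*(9 + 4*π^2))

Coercivity of a(·,·) on H^1_0(0, 3/2) means a(u, u) ≥ α ||u||_{H^1}² for every u ∈ H^1_0.
The interval has length L = 3/2, and Poincaré/coercivity depend only on L. Here a(u, u) = ∫(u')² + (-17/7)·∫u².
Here c = -17/7 < 0 with |c| < (π/L)² = 4*π^2/9, so coercivity still holds. The condition a(u,u) ≥ α||u||_{H^1}² reads (1−α)∫(u')² ≥ (α−c)∫u². Any admissible α is ≤ 1 (rapidly oscillating u have ∫u²/∫(u')² → 0), and α = 1 would force 0 ≥ (1−c)∫u², impossible since c < 1; so 1−α > 0. By the sharp Poincaré inequality on H^1_0 of an interval of length L, ∫(u')² ≥ (π/L)²∫u² with equality for the first sine mode sin(π(x−x₀)/L) (x₀ the left endpoint), so the inequality holds for all u iff (1−α)(π/L)² ≥ α − c, i.e. α ≤ ((π/L)² + c)/((π/L)² + 1) = (1 + c(L/π)²)/(1 + (L/π)²). (Direct route, valid since c ≤ 0: Poincaré gives c∫u² ≥ c(L/π)²∫(u')², so a(u,u) ≥ (1 + c(L/π)²)∫(u')², while ||u||_{H^1}² ≤ (1 + (L/π)²)∫(u')²; dividing yields the same α.) With (π/L)² = 4*π^2/9 and c = -17/7, the largest admissible constant is α = ((π/L)² + c)/((π/L)² + 1).
Simplifying, α = (-153 + 28*π^2)/(7*(9 + 4*π^2)).


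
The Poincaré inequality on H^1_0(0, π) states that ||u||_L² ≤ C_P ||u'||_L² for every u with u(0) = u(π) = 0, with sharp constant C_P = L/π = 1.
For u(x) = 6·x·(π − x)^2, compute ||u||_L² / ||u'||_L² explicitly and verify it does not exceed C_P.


||u||_L² / ||u'||_L² = sqrt(14)*π/14 < C_P = 1.

u(x) = 6·x·(π − x)^2, so u'(x) = 6*(x - π)*(3*x - π).
u(x) = 6·x·(π − x)^2 vanishes at x = 0 and x = π, so u ∈ H^1_0(0, π). Differentiate via the product rule and integrate the resulting polynomials term by term.
  ∫_0^π u² dx = ∫_0^π (36*x^6 - 144*π*x^5 + 216*π^2*x^4 - 144*π^3*x^3 + 36*π^4*x^2) dx. Term by term:
    ∫_0^π 36*x^6 dx = 36*π^7/7;  ∫_0^π -144*π*x^5 dx = -24*π^7;  ∫_0^π 216*π^2*x^4 dx = 216*π^7/5;
    ∫_0^π -144*π^3*x^3 dx = -36*π^7;  ∫_0^π 36*π^4*x^2 dx = 12*π^7.
  Sum: 36*π^7/7 − 24*π^7 + 216*π^7/5 − 36*π^7 + 12*π^7 = 12*π^7/35.
  ∫_0^π (u')² dx = ∫_0^π (324*x^4 - 864*π*x^3 + 792*π^2*x^2 - 288*π^3*x + 36*π^4) dx. Term by term:
    ∫_0^π 324*x^4 dx = 324*π^5/5;  ∫_0^π -864*π*x^3 dx = -216*π^5;  ∫_0^π 792*π^2*x^2 dx = 264*π^5;
    ∫_0^π -288*π^3*x dx = -144*π^5;  ∫_0^π 36*π^4 dx = 36*π^5.
  Sum: 324*π^5/5 − 216*π^5 + 264*π^5 − 144*π^5 + 36*π^5 = 24*π^5/5.
∫_0^π u² dx = 12*π^7/35, so ||u||_L² = 2*sqrt(105)*π^(7/2)/35.
∫_0^π (u')² dx = 24*π^5/5, so ||u'||_L² = 2*sqrt(30)*π^(5/2)/5.
Ratio ||u||_L² / ||u'||_L² = sqrt(14)*π/14.
Sharp Poincaré constant on H^1_0(0, π) is C_P = L/π = 1, achieved by sin(x).
A polynomial bump cannot attain the sharp Poincaré constant (only the first sine eigenfunction does), so the ratio is strictly less than C_P, consistent with ||u||_L² ≤ C_P ||u'||_L².


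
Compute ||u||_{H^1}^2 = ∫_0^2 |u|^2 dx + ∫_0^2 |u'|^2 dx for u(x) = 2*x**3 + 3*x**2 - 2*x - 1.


||u||_{H^1}^2 = 69154/105

The H^1 norm (squared) on an interval (0, L) is
  ||u||_{H^1}^2 = ∫_0^L u(x)^2 dx + ∫_0^L u'(x)^2 dx.
Compute u'(x) = 6*x**2 + 6*x - 2.
Then u(x)^2 = 4*x**6 + 12*x**5 + x**4 - 16*x**3 - 2*x**2 + 4*x + 1 and u'(x)^2 = 36*x**4 + 72*x**3 + 12*x**2 - 24*x + 4.
Integrate each monomial from 0 to 2 using ∫_0^2 c·x^n dx = c·2^(n+1)/(n+1):
  ∫_0^2 u(x)^2 dx = ∫_0^2 (4*x^6 + 12*x^5 + x^4 - 16*x^3 - 2*x^2 + 4*x + 1) dx. Term by term:
    ∫_0^2 4*x^6 dx = 512/7;  ∫_0^2 12*x^5 dx = 128;  ∫_0^2 x^4 dx = 32/5;
    ∫_0^2 -16*x^3 dx = -64;  ∫_0^2 -2*x^2 dx = -16/3;  ∫_0^2 4*x dx = 8;
    ∫_0^2 1 dx = 2.
  Sum: 512/7 + 128 + 32/5 − 64 − 16/3 + 8 + 2 = 15562/105.
  ∫_0^2 u'(x)^2 dx = ∫_0^2 (36*x^4 + 72*x^3 + 12*x^2 - 24*x + 4) dx. Term by term:
    ∫_0^2 36*x^4 dx = 1152/5;  ∫_0^2 72*x^3 dx = 288;  ∫_0^2 12*x^2 dx = 32;
    ∫_0^2 -24*x dx = -48;  ∫_0^2 4 dx = 8.
  Sum: 1152/5 + 288 + 32 − 48 + 8 = 2552/5.
Adding: ||u||_{H^1}^2 = 15562/105 + 2552/5 = 69154/105.


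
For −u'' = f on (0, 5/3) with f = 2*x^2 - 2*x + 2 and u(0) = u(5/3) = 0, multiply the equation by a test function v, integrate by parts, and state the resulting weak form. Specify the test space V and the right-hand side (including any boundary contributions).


V = H^1_0(0, 5/3) (so v(0) = v(5/3) = 0); weak form: ∫_0^5/3 u'v' dx = ∫_0^5/3 (2*x^2 - 2*x + 2) v dx for all v ∈ V.

Multiply both sides by a test function v and integrate from 0 to 5/3:
  ∫_0^5/3 −u''(x) v(x) dx = ∫_0^5/3 f(x) v(x) dx.
Integrate the LHS by parts once:
  ∫_0^5/3 −u'' v dx = −[u'(x) v(x)]_0^5/3 + ∫_0^5/3 u'(x) v'(x) dx.
Thus ∫_0^5/3 u'(x) v'(x) dx = ∫_0^5/3 f(x) v(x) dx + [u'(x) v(x)]_0^5/3.
Choose V so that boundary terms are either known or forced to vanish.
u is Dirichlet: u(0) = u(5/3) = 0. Let V = H^1_0(0, 5/3); then v(0) = v(5/3) = 0, and [u' v]_0^5/3 = 0.
Weak formulation: find u (satisfying any essential BC) such that ∫_0^5/3 u'(x) v'(x) dx = ∫_0^5/3 f v dx for all v ∈ V.
Substituting f(x) = 2*x^2 - 2*x + 2, the right-hand side is ∫_0^5/3 (2*x^2 - 2*x + 2) v dx.


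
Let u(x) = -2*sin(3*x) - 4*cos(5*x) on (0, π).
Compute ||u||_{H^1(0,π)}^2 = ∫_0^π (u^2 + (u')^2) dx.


||u||_{H^1(0,π)}^2 = 228*π

u'(x) = 20*sin(5*x) - 6*cos(3*x).
Expand u² and (u')² and integrate term by term on (0, π), using: for integers n ≥ 1, ∫_0^π sin²(nx) dx = ∫_0^π cos²(nx) dx = π/2; for n ≠ n', ∫_0^π sin(nx)sin(n'x) dx = ∫_0^π cos(nx)cos(n'x) dx = 0; and by product-to-sum, ∫_0^π sin(nx)cos(n'x) dx = ½∫_0^π [sin((n+n')x) + sin((n−n')x)] dx, which is 0 when n+n' is even and 2n/(n²−n'²) when n+n' is odd (it need not vanish on (0, π)).
  u² squared terms: (-4)²·∫cos(5x)² dx = 16·π/2 = 8*π;  (-2)²·∫sin(3x)² dx = 4·π/2 = 2*π.
  u² cross terms: 2·(-4)·(-2)·∫cos(5x)·sin(3x) dx = 16·(0) = 0.
  So ∫_0^π u² dx = 8*π + 2*π + 0 = 10*π.
  (u')² squared terms: (-6)²·∫cos(3x)² dx = 36·π/2 = 18*π;  (20)²·∫sin(5x)² dx = 400·π/2 = 200*π.
  (u')² cross terms: 2·(-6)·(20)·∫cos(3x)·sin(5x) dx = -240·(0) = 0.
  So ∫_0^π (u')² dx = 18*π + 200*π + 0 = 218*π.
||u||_{H^1}^2 = (10*π) + (218*π) = 228*π.


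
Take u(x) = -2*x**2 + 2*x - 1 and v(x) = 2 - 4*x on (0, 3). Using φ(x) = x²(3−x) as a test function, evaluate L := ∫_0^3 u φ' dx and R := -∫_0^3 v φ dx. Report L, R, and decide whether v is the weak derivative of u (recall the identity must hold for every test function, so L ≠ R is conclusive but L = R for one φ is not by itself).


LHS = 351/10, RHS = 351/10. Yes, v = u' weakly.

u(x) = -2*x**2 + 2*x - 1, classical derivative u'(x) = 2 - 4*x.
φ(x) = x²(3−x), so φ'(x) = 3*x*(2 - x).
Note φ(0) = φ(3) = 0, so the boundary term u·φ vanishes.
LHS = ∫_0^3 u(x) φ'(x) dx = ∫_0^3 (6*x^4 - 18*x^3 + 15*x^2 - 6*x) dx. Term by term:
  ∫_0^3 6*x^4 dx = 1458/5;  ∫_0^3 -18*x^3 dx = -729/2;  ∫_0^3 15*x^2 dx = 135;
  ∫_0^3 -6*x dx = -27.
Sum: 1458/5 − 729/2 + 135 − 27 = 351/10.
So LHS = 351/10.
∫_0^3 v(x) φ(x) dx = ∫_0^3 (4*x^4 - 14*x^3 + 6*x^2) dx. Term by term:
  ∫_0^3 4*x^4 dx = 972/5;  ∫_0^3 -14*x^3 dx = -567/2;  ∫_0^3 6*x^2 dx = 54.
Sum: 972/5 − 567/2 + 54 = -351/10.
So RHS = -∫_0^3 v(x) φ(x) dx = 351/10.
LHS = RHS, so the identity holds for this test φ.
Moreover u is smooth here and v(x) = u'(x) = 2 - 4*x pointwise, so the identity holds for every test function. Hence v is the weak derivative of u.


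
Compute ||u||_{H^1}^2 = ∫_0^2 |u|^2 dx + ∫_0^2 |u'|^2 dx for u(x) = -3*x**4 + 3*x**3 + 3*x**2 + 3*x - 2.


||u||_{H^1}^2 = 14734/35

The H^1 norm (squared) on an interval (0, L) is
  ||u||_{H^1}^2 = ∫_0^L u(x)^2 dx + ∫_0^L u'(x)^2 dx.
Compute u'(x) = -12*x**3 + 9*x**2 + 6*x + 3.
Then u(x)^2 = 9*x**8 - 18*x**7 - 9*x**6 + 39*x**4 + 6*x**3 - 3*x**2 - 12*x + 4 and u'(x)^2 = 144*x**6 - 216*x**5 - 63*x**4 + 36*x**3 + 90*x**2 + 36*x + 9.
Integrate each monomial from 0 to 2 using ∫_0^2 c·x^n dx = c·2^(n+1)/(n+1):
  ∫_0^2 u(x)^2 dx = ∫_0^2 (9*x^8 - 18*x^7 - 9*x^6 + 39*x^4 + 6*x^3 - 3*x^2 - 12*x + 4) dx. Term by term:
    ∫_0^2 9*x^8 dx = 512;  ∫_0^2 -18*x^7 dx = -576;  ∫_0^2 -9*x^6 dx = -1152/7;
    ∫_0^2 39*x^4 dx = 1248/5;  ∫_0^2 6*x^3 dx = 24;  ∫_0^2 -3*x^2 dx = -8;
    ∫_0^2 -12*x dx = -24;  ∫_0^2 4 dx = 8.
  Sum: 512 − 576 − 1152/7 + 1248/5 + 24 − 8 − 24 + 8 = 736/35.
  ∫_0^2 u'(x)^2 dx = ∫_0^2 (144*x^6 - 216*x^5 - 63*x^4 + 36*x^3 + 90*x^2 + 36*x + 9) dx. Term by term:
    ∫_0^2 144*x^6 dx = 18432/7;  ∫_0^2 -216*x^5 dx = -2304;  ∫_0^2 -63*x^4 dx = -2016/5;
    ∫_0^2 36*x^3 dx = 144;  ∫_0^2 90*x^2 dx = 240;  ∫_0^2 36*x dx = 72;
    ∫_0^2 9 dx = 18.
  Sum: 18432/7 − 2304 − 2016/5 + 144 + 240 + 72 + 18 = 13998/35.
Adding: ||u||_{H^1}^2 = 736/35 + 13998/35 = 14734/35.


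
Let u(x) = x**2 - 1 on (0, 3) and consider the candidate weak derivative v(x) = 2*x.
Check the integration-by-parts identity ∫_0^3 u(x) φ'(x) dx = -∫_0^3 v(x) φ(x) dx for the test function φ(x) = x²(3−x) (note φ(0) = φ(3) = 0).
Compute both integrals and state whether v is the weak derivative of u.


LHS = -243/10, RHS = -243/10. Yes, v = u' weakly.

u(x) = x**2 - 1, classical derivative u'(x) = 2*x.
φ(x) = x²(3−x), so φ'(x) = 3*x*(2 - x).
Note φ(0) = φ(3) = 0, so the boundary term u·φ vanishes.
LHS = ∫_0^3 u(x) φ'(x) dx = ∫_0^3 (-3*x^4 + 6*x^3 + 3*x^2 - 6*x) dx. Term by term:
  ∫_0^3 -3*x^4 dx = -729/5;  ∫_0^3 6*x^3 dx = 243/2;  ∫_0^3 3*x^2 dx = 27;
  ∫_0^3 -6*x dx = -27.
Sum: -729/5 + 243/2 + 27 − 27 = -243/10.
So LHS = -243/10.
∫_0^3 v(x) φ(x) dx = ∫_0^3 (-2*x^4 + 6*x^3) dx. Term by term:
  ∫_0^3 -2*x^4 dx = -486/5;  ∫_0^3 6*x^3 dx = 243/2.
Sum: -486/5 + 243/2 = 243/10.
So RHS = -∫_0^3 v(x) φ(x) dx = -243/10.
LHS = RHS, so the identity holds for this test φ.
Moreover u is smooth here and v(x) = u'(x) = 2*x pointwise, so the identity holds for every test function. Hence v is the weak derivative of u.


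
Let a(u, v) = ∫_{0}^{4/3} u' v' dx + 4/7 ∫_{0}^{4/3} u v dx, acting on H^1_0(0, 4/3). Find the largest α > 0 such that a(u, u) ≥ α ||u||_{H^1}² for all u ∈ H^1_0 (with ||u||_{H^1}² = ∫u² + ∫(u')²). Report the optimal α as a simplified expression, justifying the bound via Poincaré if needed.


α = (64 + 63*π^2)/(7*(16 + 9*π^2))

Coercivity of a(·,·) on H^1_0(0, 4/3) means a(u, u) ≥ α ||u||_{H^1}² for every u ∈ H^1_0.
The interval has length L = 4/3, and Poincaré/coercivity depend only on L. Here a(u, u) = ∫(u')² + (4/7)·∫u².
Here 0 < c = 4/7 < 1. The condition a(u,u) ≥ α||u||_{H^1}² reads (1−α)∫(u')² ≥ (α−c)∫u². Any admissible α is ≤ 1 (rapidly oscillating u have ∫u²/∫(u')² → 0), and α = 1 would force 0 ≥ (1−c)∫u², impossible since c < 1; so 1−α > 0. By the sharp Poincaré inequality on H^1_0 of an interval of length L, ∫(u')² ≥ (π/L)²∫u² with equality for the first sine mode sin(π(x−x₀)/L) (x₀ the left endpoint), so the inequality holds for all u iff (1−α)(π/L)² ≥ α − c, i.e. α ≤ ((π/L)² + c)/((π/L)² + 1) = (1 + c(L/π)²)/(1 + (L/π)²). With (π/L)² = 9*π^2/16 and c = 4/7, the largest admissible constant is α = ((π/L)² + c)/((π/L)² + 1).
Simplifying, α = (64 + 63*π^2)/(7*(16 + 9*π^2)).


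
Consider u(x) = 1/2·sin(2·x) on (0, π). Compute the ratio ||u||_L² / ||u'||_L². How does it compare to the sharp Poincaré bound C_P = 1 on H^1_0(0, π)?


||u||_L² / ||u'||_L² = 1/2 < C_P = 1.

u(x) = 1/2·sin(2·x), so u'(x) = cos(2*x).
Writing u(x) = A·sin(kπx/L) with A = 1/2 and k = 2, use ∫_0^L sin²(kπx/L) dx = L/2 and ∫_0^L cos²(kπx/L) dx = L/2.
u² = 1/4·sin²(2·x) and (u')² = 1·cos²(2·x), and each of sin², cos² integrates to L/2 = π/2 over (0, π).
∫_0^π u² dx = π/8, so ||u||_L² = sqrt(2)*sqrt(π)/4.
∫_0^π (u')² dx = π/2, so ||u'||_L² = sqrt(2)*sqrt(π)/2.
Ratio ||u||_L² / ||u'||_L² = 1/2.
Sharp Poincaré constant on H^1_0(0, π) is C_P = L/π = 1, achieved by sin(x).
This is the k = 2 harmonic; the ratio L/(kπ) is strictly less than C_P = L/π, consistent with the sharp inequality ||u||_L² ≤ C_P ||u'||_L².


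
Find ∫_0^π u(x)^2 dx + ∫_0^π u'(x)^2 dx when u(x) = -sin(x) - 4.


||u||_{H^1(0,π)}^2 = 16 + 17*π

u'(x) = -cos(x).
Expand u² and (u')² and integrate term by term on (0, π), using: for integers n ≥ 1, ∫_0^π sin²(nx) dx = ∫_0^π cos²(nx) dx = π/2; for n ≠ n', ∫_0^π sin(nx)sin(n'x) dx = ∫_0^π cos(nx)cos(n'x) dx = 0; and by product-to-sum, ∫_0^π sin(nx)cos(n'x) dx = ½∫_0^π [sin((n+n')x) + sin((n−n')x)] dx, which is 0 when n+n' is even and 2n/(n²−n'²) when n+n' is odd (it need not vanish on (0, π)). For the constant mode: ∫_0^π 1 dx = π, ∫_0^π cos(nx) dx = 0, ∫_0^π sin(nx) dx = (1−(−1)^n)/n.
  u² squared terms: (-4)²·∫1 dx = 16·π = 16*π;  (-1)²·∫sin(x)² dx = 1·π/2 = π/2.
  u² cross terms: 2·(-4)·(-1)·∫1·sin(x) dx = 8·(2) = 16.
  So ∫_0^π u² dx = 16*π + π/2 + 16 = 16 + 33*π/2.
  (u')² squared terms: (-1)²·∫cos(x)² dx = 1·π/2 = π/2.
  So ∫_0^π (u')² dx = π/2.
||u||_{H^1}^2 = (16 + 33*π/2) + (π/2) = 16 + 17*π.


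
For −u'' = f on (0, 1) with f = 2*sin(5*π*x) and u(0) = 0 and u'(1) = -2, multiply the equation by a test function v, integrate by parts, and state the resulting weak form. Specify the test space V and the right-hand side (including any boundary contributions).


V = {v ∈ H^1(0, 1) : v(0) = 0} (test functions vanish at x = 0 where u is specified); weak form: ∫_0^1 u'v' dx = ∫_0^1 (2*sin(5*π*x)) v dx − 2·v(1) for all v ∈ V.

Multiply both sides by a test function v and integrate from 0 to 1:
  ∫_0^1 −u''(x) v(x) dx = ∫_0^1 f(x) v(x) dx.
Integrate the LHS by parts once:
  ∫_0^1 −u'' v dx = −[u'(x) v(x)]_0^1 + ∫_0^1 u'(x) v'(x) dx.
Thus ∫_0^1 u'(x) v'(x) dx = ∫_0^1 f(x) v(x) dx + [u'(x) v(x)]_0^1.
Choose V so that boundary terms are either known or forced to vanish.
Mixed BC: u(0) = 0 (Dirichlet) and u'(1) = -2 (Neumann). Define V = {v ∈ H^1(0, 1) : v(0) = 0}. Then [u' v]_0^1 = u'(1)·v(1) − u'(0)·0 = − 2·v(1).
Weak formulation: find u (satisfying any essential BC) such that ∫_0^1 u'(x) v'(x) dx = ∫_0^1 f v dx − 2·v(1) for all v ∈ V (Dirichlet at 0 absorbed into V; Neumann datum at x = 1 contributes the boundary term).
Substituting f(x) = 2*sin(5*π*x), the right-hand side is ∫_0^1 (2*sin(5*π*x)) v dx − 2·v(1).


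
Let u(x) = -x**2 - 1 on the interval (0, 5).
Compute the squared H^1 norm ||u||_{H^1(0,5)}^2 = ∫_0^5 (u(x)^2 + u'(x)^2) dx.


||u||_{H^1}^2 = 880

The H^1 norm (squared) on an interval (0, L) is
  ||u||_{H^1}^2 = ∫_0^L u(x)^2 dx + ∫_0^L u'(x)^2 dx.
Compute u'(x) = -2*x.
Then u(x)^2 = x**4 + 2*x**2 + 1 and u'(x)^2 = 4*x**2.
Integrate each monomial from 0 to 5 using ∫_0^5 c·x^n dx = c·5^(n+1)/(n+1):
  ∫_0^5 u(x)^2 dx = ∫_0^5 (x^4 + 2*x^2 + 1) dx. Term by term:
    ∫_0^5 x^4 dx = 625;  ∫_0^5 2*x^2 dx = 250/3;  ∫_0^5 1 dx = 5.
  Sum: 625 + 250/3 + 5 = 2140/3.
  ∫_0^5 u'(x)^2 dx = ∫_0^5 (4*x^2) dx. Term by term:
    ∫_0^5 4*x^2 dx = 500/3.
Adding: ||u||_{H^1}^2 = 2140/3 + 500/3 = 880.


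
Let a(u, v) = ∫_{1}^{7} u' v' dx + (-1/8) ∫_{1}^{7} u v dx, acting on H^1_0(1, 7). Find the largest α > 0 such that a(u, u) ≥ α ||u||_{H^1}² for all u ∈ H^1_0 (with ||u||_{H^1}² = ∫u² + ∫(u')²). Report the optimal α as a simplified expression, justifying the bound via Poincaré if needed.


α = (-9/2 + π^2)/(π^2 + 36)

Coercivity of a(·,·) on H^1_0(1, 7) means a(u, u) ≥ α ||u||_{H^1}² for every u ∈ H^1_0.
The interval has length L = 6, and Poincaré/coercivity depend only on L. Here a(u, u) = ∫(u')² + (-1/8)·∫u².
Here c = -1/8 < 0 with |c| < (π/L)² = π^2/36, so coercivity still holds. The condition a(u,u) ≥ α||u||_{H^1}² reads (1−α)∫(u')² ≥ (α−c)∫u². Any admissible α is ≤ 1 (rapidly oscillating u have ∫u²/∫(u')² → 0), and α = 1 would force 0 ≥ (1−c)∫u², impossible since c < 1; so 1−α > 0. By the sharp Poincaré inequality on H^1_0 of an interval of length L, ∫(u')² ≥ (π/L)²∫u² with equality for the first sine mode sin(π(x−x₀)/L) (x₀ the left endpoint), so the inequality holds for all u iff (1−α)(π/L)² ≥ α − c, i.e. α ≤ ((π/L)² + c)/((π/L)² + 1) = (1 + c(L/π)²)/(1 + (L/π)²). (Direct route, valid since c ≤ 0: Poincaré gives c∫u² ≥ c(L/π)²∫(u')², so a(u,u) ≥ (1 + c(L/π)²)∫(u')², while ||u||_{H^1}² ≤ (1 + (L/π)²)∫(u')²; dividing yields the same α.) With (π/L)² = π^2/36 and c = -1/8, the largest admissible constant is α = ((π/L)² + c)/((π/L)² + 1).
Simplifying, α = (-9/2 + π^2)/(π^2 + 36).


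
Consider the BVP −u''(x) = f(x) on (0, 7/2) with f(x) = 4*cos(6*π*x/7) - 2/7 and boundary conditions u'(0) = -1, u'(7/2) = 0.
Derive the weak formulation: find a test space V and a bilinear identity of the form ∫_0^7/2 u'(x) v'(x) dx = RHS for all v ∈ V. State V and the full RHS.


V = H^1(0, 7/2) (v unrestricted at boundary; u is determined up to an additive constant); weak form: ∫_0^7/2 u'v' dx = ∫_0^7/2 (4*cos(6*π*x/7) - 2/7) v dx + v(0) for all v ∈ V.

Multiply both sides by a test function v and integrate from 0 to 7/2:
  ∫_0^7/2 −u''(x) v(x) dx = ∫_0^7/2 f(x) v(x) dx.
Integrate the LHS by parts once:
  ∫_0^7/2 −u'' v dx = −[u'(x) v(x)]_0^7/2 + ∫_0^7/2 u'(x) v'(x) dx.
Thus ∫_0^7/2 u'(x) v'(x) dx = ∫_0^7/2 f(x) v(x) dx + [u'(x) v(x)]_0^7/2.
Choose V so that boundary terms are either known or forced to vanish.
u has inhomogeneous Neumann u'(0) = -1, u'(7/2) = 0. [u' v]_0^7/2 = (0)·v(7/2) − (-1)·v(0) = v(0). Take V = H^1(0, 7/2); boundary term becomes part of RHS.
Weak formulation: find u (satisfying any essential BC) such that ∫_0^7/2 u'(x) v'(x) dx = ∫_0^7/2 f v dx + v(0) for all v ∈ V (Neumann data are natural BCs: they enter the RHS as boundary terms).
Substituting f(x) = 4*cos(6*π*x/7) - 2/7, the right-hand side is ∫_0^7/2 (4*cos(6*π*x/7) - 2/7) v dx + v(0).
Compatibility check (pure Neumann): taking v ≡ 1 ∈ V gives 0 = ∫_0^7/2 f dx + (0) − (-1), i.e. ∫_0^7/2 f dx must equal u'(0) − u'(7/2) = -1. Indeed ∫_0^7/2 (4*cos(6*π*x/7) - 2/7) dx = -1, so the data are compatible. The solution is then unique only up to an additive constant (fix it e.g. by requiring ∫_0^7/2 u dx = 0).
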